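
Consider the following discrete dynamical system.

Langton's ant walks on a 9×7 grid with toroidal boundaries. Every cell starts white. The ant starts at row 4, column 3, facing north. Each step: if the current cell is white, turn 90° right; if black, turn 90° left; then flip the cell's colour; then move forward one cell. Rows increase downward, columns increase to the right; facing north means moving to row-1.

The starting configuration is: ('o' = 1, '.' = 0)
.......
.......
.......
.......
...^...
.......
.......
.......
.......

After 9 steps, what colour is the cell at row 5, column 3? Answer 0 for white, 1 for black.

step 0: .......
.......
.......
.......
...^...
.......
.......
.......
.......
step 1: .......
.......
.......
.......
...o>..
.......
.......
.......
.......
step 2: .......
.......
.......
.......
...oo..
....v..
.......
.......
.......
step 3: .......
.......
.......
.......
...oo..
...<o..
.......
.......
.......
step 4: .......
.......
.......
.......
...^o..
...oo..
.......
.......
.......
step 5: .......
.......
.......
.......
..<.o..
...oo..
.......
.......
.......
step 6: .......
.......
.......
..^....
..o.o..
...oo..
.......
.......
.......
step 7: .......
.......
.......
..o>...
..o.o..
...oo..
.......
.......
.......
step 8: .......
.......
.......
..oo...
..ovo..
...oo..
.......
.......
.......
step 9: .......
.......
.......
..oo...
..<oo..
...oo..
.......
.......
.......

1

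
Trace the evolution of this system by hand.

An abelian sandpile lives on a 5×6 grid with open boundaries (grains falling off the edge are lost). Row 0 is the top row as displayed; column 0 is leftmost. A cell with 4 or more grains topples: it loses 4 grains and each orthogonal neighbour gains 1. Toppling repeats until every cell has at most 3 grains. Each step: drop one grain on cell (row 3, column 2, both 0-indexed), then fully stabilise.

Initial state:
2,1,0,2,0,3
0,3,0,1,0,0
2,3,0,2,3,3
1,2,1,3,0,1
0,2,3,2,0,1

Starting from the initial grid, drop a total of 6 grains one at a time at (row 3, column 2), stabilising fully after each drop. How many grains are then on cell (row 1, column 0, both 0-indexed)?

1

[0] 2,1,0,2,0,3
0,3,0,1,0,0
2,3,0,2,3,3
1,2,1,3,0,1
0,2,3,2,0,1
[1] 2,1,0,2,0,3
0,3,0,1,0,0
2,3,0,2,3,3
1,2,2,3,0,1
0,2,3,2,0,1
[2] 2,1,0,2,0,3
0,3,0,1,0,0
2,3,0,2,3,3
1,2,3,3,0,1
0,2,3,2,0,1
[3] 2,1,0,2,0,3
0,3,0,1,0,0
2,3,1,3,3,3
1,3,2,1,1,1
0,3,1,0,1,1
[4] 2,1,0,2,0,3
0,3,0,1,0,0
2,3,1,3,3,3
1,3,3,1,1,1
0,3,1,0,1,1
[5] 2,2,0,2,0,3
1,0,1,1,0,0
3,1,3,3,3,3
2,2,1,2,1,1
1,0,3,0,1,1
[6] 2,2,0,2,0,3
1,0,1,1,0,0
3,1,3,3,3,3
2,2,2,2,1,1
1,0,3,0,1,1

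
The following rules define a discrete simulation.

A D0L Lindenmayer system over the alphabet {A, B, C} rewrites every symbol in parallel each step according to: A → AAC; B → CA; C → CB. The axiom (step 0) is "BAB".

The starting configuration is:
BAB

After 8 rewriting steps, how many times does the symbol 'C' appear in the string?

k=0  BAB
k=1  CAAACCA
k=2  CBAACAACAACCBCBAAC
k=3  CBCAAACAACCBAACAACCBAACAACCBCBCACBCAAACAACCB
k=4  CBCACBAACAACAACCBAACAACCBCBCAAACAACCBAACAACCBCBCAAACAACCBAACAACCBCBCACBCACBAACCBCACBAACAACAACCBAACAACCBCBCA
k=5  CBCACBAACCBCAAACAACCBAACAACCBAACAACCBCBCAAACAACCBAACAACCBC…AAACAACCBAACAACCBAACAACCBCBCAAACAACCBAACAACCBCBCACBCACBAAC  (len 259)
k=6  CBCACBAACCBCAAACAACCBCBCACBAACAACAACCBAACAACCBCBCAAACAACCB…ACCBCBCAAACAACCBAACAACCBCBCACBCACBAACCBCACBAACCBCAAACAACCB  (len 626)
k=7  CBCACBAACCBCAAACAACCBCBCACBAACAACAACCBAACAACCBCBCACBCACBAA…AACAACCBCBCACBAACCBCAAACAACCBCBCACBAACAACAACCBAACAACCBCBCA  (len 1512)
k=8  CBCACBAACCBCAAACAACCBCBCACBAACAACAACCBAACAACCBCBCACBCACBAA…AAACAACCBAACAACCBAACAACCBCBCAAACAACCBAACAACCBCBCACBCACBAAC  (len 3651)

1512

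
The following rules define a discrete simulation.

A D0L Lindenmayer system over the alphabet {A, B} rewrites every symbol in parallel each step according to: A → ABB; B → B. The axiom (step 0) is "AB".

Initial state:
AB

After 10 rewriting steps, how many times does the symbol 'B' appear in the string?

gen 0: AB
gen 1: ABBB
gen 2: ABBBBB
gen 3: ABBBBBBB
gen 4: ABBBBBBBBB
gen 5: ABBBBBBBBBBB
gen 6: ABBBBBBBBBBBBB
gen 7: ABBBBBBBBBBBBBBB
gen 8: ABBBBBBBBBBBBBBBBB
gen 9: ABBBBBBBBBBBBBBBBBBB
gen 10: ABBBBBBBBBBBBBBBBBBBBB

21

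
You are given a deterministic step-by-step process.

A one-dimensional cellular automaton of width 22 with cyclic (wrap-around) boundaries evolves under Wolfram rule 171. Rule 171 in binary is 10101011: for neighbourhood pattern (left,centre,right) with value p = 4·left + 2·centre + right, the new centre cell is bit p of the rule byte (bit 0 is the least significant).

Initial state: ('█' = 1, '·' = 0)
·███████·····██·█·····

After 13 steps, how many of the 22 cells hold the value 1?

k=0  ·███████·····██·█·····
k=1  ███████··█████·█··████
k=2  ██████··█████·█··█████
k=3  █████··█████·█··██████
k=4  ████··█████·█··███████
k=5  ███··█████·█··████████
k=6  ██··█████·█··█████████
k=7  █··█████·█··██████████
k=8  ··█████·█··███████████
k=9  ·█████·█··███████████·
k=10  █████·█··███████████··
k=11  ████·█··███████████··█
k=12  ███·█··███████████··██
k=13  ██·█··███████████··███

17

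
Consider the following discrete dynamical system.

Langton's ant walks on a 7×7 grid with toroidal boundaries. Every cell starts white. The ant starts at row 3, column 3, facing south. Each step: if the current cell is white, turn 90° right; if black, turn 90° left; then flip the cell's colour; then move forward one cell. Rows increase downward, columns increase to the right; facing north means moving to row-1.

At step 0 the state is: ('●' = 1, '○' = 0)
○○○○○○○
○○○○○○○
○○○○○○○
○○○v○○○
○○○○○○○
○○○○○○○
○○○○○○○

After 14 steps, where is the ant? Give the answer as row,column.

2,4

gen 0: ○○○○○○○
○○○○○○○
○○○○○○○
○○○v○○○
○○○○○○○
○○○○○○○
○○○○○○○
gen 1: ○○○○○○○
○○○○○○○
○○○○○○○
○○<●○○○
○○○○○○○
○○○○○○○
○○○○○○○
gen 2: ○○○○○○○
○○○○○○○
○○^○○○○
○○●●○○○
○○○○○○○
○○○○○○○
○○○○○○○
gen 3: ○○○○○○○
○○○○○○○
○○●>○○○
○○●●○○○
○○○○○○○
○○○○○○○
○○○○○○○
gen 4: ○○○○○○○
○○○○○○○
○○●●○○○
○○●v○○○
○○○○○○○
○○○○○○○
○○○○○○○
gen 5: ○○○○○○○
○○○○○○○
○○●●○○○
○○●○>○○
○○○○○○○
○○○○○○○
○○○○○○○
gen 6: ○○○○○○○
○○○○○○○
○○●●○○○
○○●○●○○
○○○○v○○
○○○○○○○
○○○○○○○
gen 7: ○○○○○○○
○○○○○○○
○○●●○○○
○○●○●○○
○○○<●○○
○○○○○○○
○○○○○○○
gen 8: ○○○○○○○
○○○○○○○
○○●●○○○
○○●^●○○
○○○●●○○
○○○○○○○
○○○○○○○
gen 9: ○○○○○○○
○○○○○○○
○○●●○○○
○○●●>○○
○○○●●○○
○○○○○○○
○○○○○○○
gen 10: ○○○○○○○
○○○○○○○
○○●●^○○
○○●●○○○
○○○●●○○
○○○○○○○
○○○○○○○
gen 11: ○○○○○○○
○○○○○○○
○○●●●>○
○○●●○○○
○○○●●○○
○○○○○○○
○○○○○○○
gen 12: ○○○○○○○
○○○○○○○
○○●●●●○
○○●●○v○
○○○●●○○
○○○○○○○
○○○○○○○
gen 13: ○○○○○○○
○○○○○○○
○○●●●●○
○○●●<●○
○○○●●○○
○○○○○○○
○○○○○○○
gen 14: ○○○○○○○
○○○○○○○
○○●●^●○
○○●●●●○
○○○●●○○
○○○○○○○
○○○○○○○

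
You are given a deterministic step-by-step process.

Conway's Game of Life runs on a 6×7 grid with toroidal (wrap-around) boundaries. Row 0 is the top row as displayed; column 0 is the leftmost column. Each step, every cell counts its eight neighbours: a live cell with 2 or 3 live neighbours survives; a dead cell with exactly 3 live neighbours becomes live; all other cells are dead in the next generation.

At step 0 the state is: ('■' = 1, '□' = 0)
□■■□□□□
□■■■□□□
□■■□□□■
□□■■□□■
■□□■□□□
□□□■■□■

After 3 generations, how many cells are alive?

k=0  □■■□□□□
□■■■□□□
□■■□□□■
□□■■□□■
■□□■□□□
□□□■■□■
k=1  ■■□□■□□
□□□■□□□
□□□□□□□
□□□■□□■
■□□□□■■
■■□■■□□
k=2  ■■□□■□□
□□□□□□□
□□□□□□□
■□□□□■■
□■■■□■□
□□■■■□□
k=3  □■■□■□□
□□□□□□□
□□□□□□■
■■■□■■■
■■□□□■□
■□□□□■□

15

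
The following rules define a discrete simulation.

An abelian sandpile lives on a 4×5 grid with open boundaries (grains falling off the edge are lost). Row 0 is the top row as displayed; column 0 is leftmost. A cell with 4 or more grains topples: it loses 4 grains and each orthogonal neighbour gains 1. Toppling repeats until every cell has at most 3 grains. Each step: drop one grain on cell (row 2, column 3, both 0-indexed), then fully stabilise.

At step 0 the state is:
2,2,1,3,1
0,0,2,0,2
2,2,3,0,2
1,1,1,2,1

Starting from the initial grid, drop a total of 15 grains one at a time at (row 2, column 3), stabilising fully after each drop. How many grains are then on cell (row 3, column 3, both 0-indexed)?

1

t=0: 2,2,1,3,1
0,0,2,0,2
2,2,3,0,2
1,1,1,2,1
t=1: 2,2,1,3,1
0,0,2,0,2
2,2,3,1,2
1,1,1,2,1
t=2: 2,2,1,3,1
0,0,2,0,2
2,2,3,2,2
1,1,1,2,1
t=3: 2,2,1,3,1
0,0,2,0,2
2,2,3,3,2
1,1,1,2,1
t=4: 2,2,1,3,1
0,0,3,1,2
2,3,0,1,3
1,1,2,3,1
t=5: 2,2,1,3,1
0,0,3,1,2
2,3,0,2,3
1,1,2,3,1
t=6: 2,2,1,3,1
0,0,3,1,2
2,3,0,3,3
1,1,2,3,1
t=7: 2,2,1,3,1
0,0,3,2,3
2,3,1,2,0
1,1,3,0,3
t=8: 2,2,1,3,1
0,0,3,2,3
2,3,1,3,0
1,1,3,0,3
t=9: 2,2,1,3,1
0,0,3,3,3
2,3,2,0,1
1,1,3,1,3
t=10: 2,2,1,3,1
0,0,3,3,3
2,3,2,1,1
1,1,3,1,3
t=11: 2,2,1,3,1
0,0,3,3,3
2,3,2,2,1
1,1,3,1,3
t=12: 2,2,1,3,1
0,0,3,3,3
2,3,2,3,1
1,1,3,1,3
t=13: 2,2,3,0,3
0,2,1,3,0
3,0,2,2,3
1,3,0,3,3
t=14: 2,2,3,0,3
0,2,1,3,0
3,0,2,3,3
1,3,0,3,3
t=15: 2,2,3,1,3
0,2,2,0,2
3,0,3,3,1
1,3,1,1,1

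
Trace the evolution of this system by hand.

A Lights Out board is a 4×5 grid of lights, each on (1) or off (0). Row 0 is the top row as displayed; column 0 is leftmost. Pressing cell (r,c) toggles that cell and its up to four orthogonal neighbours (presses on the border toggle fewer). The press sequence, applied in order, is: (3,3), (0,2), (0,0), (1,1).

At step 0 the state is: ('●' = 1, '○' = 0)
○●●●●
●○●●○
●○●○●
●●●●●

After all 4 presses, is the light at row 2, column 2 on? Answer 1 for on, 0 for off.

1

k=0  ○●●●●
●○●●○
●○●○●
●●●●●
k=1  ○●●●●
●○●●○
●○●●●
●●○○○
k=2  ○○○○●
●○○●○
●○●●●
●●○○○
k=3  ●●○○●
○○○●○
●○●●●
●●○○○
k=4  ●○○○●
●●●●○
●●●●●
●●○○○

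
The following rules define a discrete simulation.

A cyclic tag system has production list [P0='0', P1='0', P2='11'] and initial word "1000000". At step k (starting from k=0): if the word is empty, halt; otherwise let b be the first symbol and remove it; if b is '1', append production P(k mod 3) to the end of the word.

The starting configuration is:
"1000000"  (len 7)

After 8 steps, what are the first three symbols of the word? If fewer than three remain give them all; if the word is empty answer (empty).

(empty)

t=0: "1000000"  (len 7)
t=1: "0000000"  (len 7)
t=2: "000000"  (len 6)
t=3: "00000"  (len 5)
t=4: "0000"  (len 4)
t=5: "000"  (len 3)
t=6: "00"  (len 2)
t=7: "0"  (len 1)
t=8: (halted — word empty)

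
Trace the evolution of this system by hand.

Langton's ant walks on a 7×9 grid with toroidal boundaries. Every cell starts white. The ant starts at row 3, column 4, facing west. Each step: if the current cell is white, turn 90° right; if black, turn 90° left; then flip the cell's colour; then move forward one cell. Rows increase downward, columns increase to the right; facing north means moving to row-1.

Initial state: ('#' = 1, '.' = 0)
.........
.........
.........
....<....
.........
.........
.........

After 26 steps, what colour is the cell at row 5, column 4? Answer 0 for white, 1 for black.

k=0  .........
.........
.........
....<....
.........
.........
.........
k=1  .........
.........
....^....
....#....
.........
.........
.........
k=2  .........
.........
....#>...
....#....
.........
.........
.........
k=3  .........
.........
....##...
....#v...
.........
.........
.........
k=4  .........
.........
....##...
....<#...
.........
.........
.........
k=5  .........
.........
....##...
.....#...
....v....
.........
.........
k=6  .........
.........
....##...
.....#...
...<#....
.........
.........
k=7  .........
.........
....##...
...^.#...
...##....
.........
.........
k=8  .........
.........
....##...
...#>#...
...##....
.........
.........
k=9  .........
.........
....##...
...###...
...#v....
.........
.........
k=10  .........
.........
....##...
...###...
...#.>...
.........
.........
k=11  .........
.........
....##...
...###...
...#.#...
.....v...
.........
k=12  .........
.........
....##...
...###...
...#.#...
....<#...
.........
k=13  .........
.........
....##...
...###...
...#^#...
....##...
.........
k=14  .........
.........
....##...
...###...
...##>...
....##...
.........
k=15  .........
.........
....##...
...##^...
...##....
....##...
.........
k=16  .........
.........
....##...
...#<....
...##....
....##...
.........
k=17  .........
.........
....##...
...#.....
...#v....
....##...
.........
k=18  .........
.........
....##...
...#.....
...#.>...
....##...
.........
k=19  .........
.........
....##...
...#.....
...#.#...
....#v...
.........
k=20  .........
.........
....##...
...#.....
...#.#...
....#.>..
.........
k=21  .........
.........
....##...
...#.....
...#.#...
....#.#..
......v..
k=22  .........
.........
....##...
...#.....
...#.#...
....#.#..
.....<#..
k=23  .........
.........
....##...
...#.....
...#.#...
....#^#..
.....##..
k=24  .........
.........
....##...
...#.....
...#.#...
....##>..
.....##..
k=25  .........
.........
....##...
...#.....
...#.#^..
....##...
.....##..
k=26  .........
.........
....##...
...#.....
...#.##>.
....##...
.....##..

1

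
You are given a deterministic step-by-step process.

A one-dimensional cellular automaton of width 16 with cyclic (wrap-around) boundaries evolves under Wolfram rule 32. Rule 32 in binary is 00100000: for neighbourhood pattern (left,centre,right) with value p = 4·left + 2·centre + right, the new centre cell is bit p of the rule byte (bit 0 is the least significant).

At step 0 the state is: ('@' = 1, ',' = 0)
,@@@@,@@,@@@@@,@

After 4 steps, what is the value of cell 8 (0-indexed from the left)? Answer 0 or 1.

0

k=0  ,@@@@,@@,@@@@@,@
k=1  @,,,,@,,@,,,,,@,
k=2  ,,,,,,,,,,,,,,,@
k=3  ,,,,,,,,,,,,,,,,
k=4  ,,,,,,,,,,,,,,,,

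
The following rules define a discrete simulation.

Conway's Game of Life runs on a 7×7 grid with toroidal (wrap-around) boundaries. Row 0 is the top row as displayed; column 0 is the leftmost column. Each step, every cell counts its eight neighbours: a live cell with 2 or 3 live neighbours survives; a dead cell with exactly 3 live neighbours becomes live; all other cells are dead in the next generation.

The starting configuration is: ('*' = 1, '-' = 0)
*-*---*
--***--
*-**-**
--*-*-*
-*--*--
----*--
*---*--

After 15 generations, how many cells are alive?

16

gen 0: *-*---*
--***--
*-**-**
--*-*-*
-*--*--
----*--
*---*--
gen 1: *-*-***
----*--
*-----*
--*-*-*
----*--
---***-
**-*-**
gen 2: --*----
-*-**--
*--*--*
*--*--*
-------
*-**---
-*-----
gen 3: -***---
**-**--
-*-*-**
*-----*
****--*
-**----
-*-*---
gen 4: -------
-----**
-*-*-*-
---**--
---*--*
-------
*--*---
gen 5: ------*
----***
--**-**
---*-*-
---**--
-------
-------
gen 6: ------*
*--**--
--**---
-----**
---**--
-------
-------
gen 7: -------
--***--
--**-**
--*--*-
----**-
-------
-------
gen 8: ---*---
--*-**-
-*---**
--*----
----**-
-------
-------
gen 9: ---**--
--*****
-******
----*-*
-------
-------
-------
gen 10: --*----
**----*
-*-----
*-*-*-*
-------
-------
-------
gen 11: **-----
***----
--*--*-
**-----
-------
-------
-------
gen 12: *-*----
*-*---*
--*---*
-*-----
-------
-------
-------
gen 13: *-----*
*-**--*
--*---*
-------
-------
-------
-------
gen 14: **----*
--**-*-
****--*
-------
-------
-------
-------
gen 15: ***---*
---***-
**-**-*
***----
-------
-------
*------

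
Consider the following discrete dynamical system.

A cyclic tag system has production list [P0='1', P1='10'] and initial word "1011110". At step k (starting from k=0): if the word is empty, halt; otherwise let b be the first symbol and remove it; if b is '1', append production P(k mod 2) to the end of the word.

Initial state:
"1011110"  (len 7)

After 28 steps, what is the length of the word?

7

[0] "1011110"  (len 7)
[1] "0111101"  (len 7)
[2] "111101"  (len 6)
[3] "111011"  (len 6)
[4] "1101110"  (len 7)
[5] "1011101"  (len 7)
[6] "01110110"  (len 8)
[7] "1110110"  (len 7)
[8] "11011010"  (len 8)
[9] "10110101"  (len 8)
[10] "011010110"  (len 9)
[11] "11010110"  (len 8)
[12] "101011010"  (len 9)
[13] "010110101"  (len 9)
[14] "10110101"  (len 8)
[15] "01101011"  (len 8)
[16] "1101011"  (len 7)
[17] "1010111"  (len 7)
[18] "01011110"  (len 8)
[19] "1011110"  (len 7)
[20] "01111010"  (len 8)
[21] "1111010"  (len 7)
[22] "11101010"  (len 8)
[23] "11010101"  (len 8)
[24] "101010110"  (len 9)
[25] "010101101"  (len 9)
[26] "10101101"  (len 8)
[27] "01011011"  (len 8)
[28] "1011011"  (len 7)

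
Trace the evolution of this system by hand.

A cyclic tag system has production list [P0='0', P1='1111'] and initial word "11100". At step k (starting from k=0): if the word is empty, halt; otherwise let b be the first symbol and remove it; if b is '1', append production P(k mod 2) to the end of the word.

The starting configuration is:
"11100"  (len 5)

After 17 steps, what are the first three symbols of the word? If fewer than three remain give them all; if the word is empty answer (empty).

k=0  "11100"  (len 5)
k=1  "11000"  (len 5)
k=2  "10001111"  (len 8)
k=3  "00011110"  (len 8)
k=4  "0011110"  (len 7)
k=5  "011110"  (len 6)
k=6  "11110"  (len 5)
k=7  "11100"  (len 5)
k=8  "11001111"  (len 8)
k=9  "10011110"  (len 8)
k=10  "00111101111"  (len 11)
k=11  "0111101111"  (len 10)
k=12  "111101111"  (len 9)
k=13  "111011110"  (len 9)
k=14  "110111101111"  (len 12)
k=15  "101111011110"  (len 12)
k=16  "011110111101111"  (len 15)
k=17  "11110111101111"  (len 14)

111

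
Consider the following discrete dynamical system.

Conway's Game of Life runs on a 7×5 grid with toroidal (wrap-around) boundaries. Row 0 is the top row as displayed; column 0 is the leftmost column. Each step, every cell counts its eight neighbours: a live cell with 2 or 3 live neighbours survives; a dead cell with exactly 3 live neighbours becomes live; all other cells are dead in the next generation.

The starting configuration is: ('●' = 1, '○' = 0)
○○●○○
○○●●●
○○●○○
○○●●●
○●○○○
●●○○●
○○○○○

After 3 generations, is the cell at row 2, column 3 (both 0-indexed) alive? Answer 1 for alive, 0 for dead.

0

gen 0: ○○●○○
○○●●●
○○●○○
○○●●●
○●○○○
●●○○●
○○○○○
gen 1: ○○●○○
○●●○○
○●○○○
○●●●○
○●○○○
●●○○○
●●○○○
gen 2: ●○●○○
○●●○○
●○○●○
●●○○○
○○○○○
○○●○○
●○●○○
gen 3: ●○●●○
●○●●●
●○○○●
●●○○●
○●○○○
○●○○○
○○●●○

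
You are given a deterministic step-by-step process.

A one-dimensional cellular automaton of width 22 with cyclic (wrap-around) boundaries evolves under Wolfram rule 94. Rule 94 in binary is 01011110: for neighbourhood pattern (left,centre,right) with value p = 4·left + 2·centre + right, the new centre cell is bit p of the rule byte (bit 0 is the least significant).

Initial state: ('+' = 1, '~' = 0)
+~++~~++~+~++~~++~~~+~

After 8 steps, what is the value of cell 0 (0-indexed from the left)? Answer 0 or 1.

1

step 0: +~++~~++~+~++~~++~~~+~
step 1: +~++++++~+~+++++++~++~
step 2: +~+~~~~+~+~+~~~~~+~++~
step 3: +~++~~++~+~++~~~++~++~
step 4: +~++++++~+~+++~+++~++~
step 5: +~+~~~~+~+~+~+~+~+~++~
step 6: +~++~~++~+~+~+~+~+~++~
step 7: +~++++++~+~+~+~+~+~++~
step 8: +~+~~~~+~+~+~+~+~+~++~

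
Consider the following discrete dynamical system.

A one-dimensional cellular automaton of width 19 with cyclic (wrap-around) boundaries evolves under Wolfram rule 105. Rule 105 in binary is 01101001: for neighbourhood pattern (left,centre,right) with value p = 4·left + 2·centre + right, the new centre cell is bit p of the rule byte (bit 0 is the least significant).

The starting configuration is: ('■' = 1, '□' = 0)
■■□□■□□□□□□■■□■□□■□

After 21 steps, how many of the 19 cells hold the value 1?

gen 0: ■■□□■□□□□□□■■□■□□■□
gen 1: ■■□□□□■■■■□■■■□□□□■
gen 2: □■□■■□■□□■■■□■□■■□■
gen 3: ■□■■■■□□□■□■■□■■■■□
gen 4: □■■□□■□■□□■■■■■□□■■
gen 5: ■■■□□□■□□□■□□□■□□■■
gen 6: □□■□■□□□■□□□■□□□□■□
gen 7: ■□□■□□■□□□■□□□■■□□□
gen 8: □□□□□□□□■□□□■□■■□■□
gen 9: ■■■■■■■□□□■□□■■■■□□
gen 10: ■□□□□□■□■□□□□■□□■□□
gen 11: □□■■■□□■□□■■□□□□□□□
gen 12: ■□■□■□□□□□■■□■■■■■■
gen 13: ■■□■□□■■■□■■■■□□□□□
gen 14: ■■■□□□■□■■■□□■□■■■□
gen 15: ■□■□■□□■■□■□□□■■□■■
gen 16: ■■□■□□□■■■□□■□■■■■□
gen 17: ■■■□□■□■□■□□□■■□□■■
gen 18: □□■□□□■□■□□■□■■□□■□
gen 19: ■□□□■□□■□□□□■■■□□□□
gen 20: □□■□□□□□□■■□■□■□■■□
gen 21: ■□□□■■■■□■■■□■□■■■□

12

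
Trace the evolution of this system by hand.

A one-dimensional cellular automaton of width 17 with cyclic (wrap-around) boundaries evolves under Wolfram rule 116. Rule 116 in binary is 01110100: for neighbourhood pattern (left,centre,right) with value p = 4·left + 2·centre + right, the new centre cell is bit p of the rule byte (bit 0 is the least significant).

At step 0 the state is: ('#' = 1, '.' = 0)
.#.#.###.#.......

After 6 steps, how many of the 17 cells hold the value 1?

gen 0: .#.#.###.#.......
gen 1: .####..####......
gen 2: ....##....##.....
gen 3: .....##....##....
gen 4: ......##....##...
gen 5: .......##....##..
gen 6: ........##....##.

4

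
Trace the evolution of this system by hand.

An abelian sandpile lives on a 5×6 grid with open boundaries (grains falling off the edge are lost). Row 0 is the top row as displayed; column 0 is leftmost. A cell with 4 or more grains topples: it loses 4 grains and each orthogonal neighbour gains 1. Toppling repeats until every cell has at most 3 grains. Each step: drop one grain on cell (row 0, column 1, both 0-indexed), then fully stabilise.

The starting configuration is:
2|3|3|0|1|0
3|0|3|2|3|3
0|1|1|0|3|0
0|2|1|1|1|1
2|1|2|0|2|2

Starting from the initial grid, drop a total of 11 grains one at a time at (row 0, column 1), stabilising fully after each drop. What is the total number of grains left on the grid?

45

0) 2|3|3|0|1|0
3|0|3|2|3|3
0|1|1|0|3|0
0|2|1|1|1|1
2|1|2|0|2|2
1) 3|1|1|1|1|0
3|2|0|3|3|3
0|1|2|0|3|0
0|2|1|1|1|1
2|1|2|0|2|2
2) 3|2|1|1|1|0
3|2|0|3|3|3
0|1|2|0|3|0
0|2|1|1|1|1
2|1|2|0|2|2
3) 3|3|1|1|1|0
3|2|0|3|3|3
0|1|2|0|3|0
0|2|1|1|1|1
2|1|2|0|2|2
4) 1|2|2|1|1|0
1|0|1|3|3|3
1|2|2|0|3|0
0|2|1|1|1|1
2|1|2|0|2|2
5) 1|3|2|1|1|0
1|0|1|3|3|3
1|2|2|0|3|0
0|2|1|1|1|1
2|1|2|0|2|2
6) 2|0|3|1|1|0
1|1|1|3|3|3
1|2|2|0|3|0
0|2|1|1|1|1
2|1|2|0|2|2
7) 2|1|3|1|1|0
1|1|1|3|3|3
1|2|2|0|3|0
0|2|1|1|1|1
2|1|2|0|2|2
8) 2|2|3|1|1|0
1|1|1|3|3|3
1|2|2|0|3|0
0|2|1|1|1|1
2|1|2|0|2|2
9) 2|3|3|1|1|0
1|1|1|3|3|3
1|2|2|0|3|0
0|2|1|1|1|1
2|1|2|0|2|2
10) 3|1|0|2|1|0
1|2|2|3|3|3
1|2|2|0|3|0
0|2|1|1|1|1
2|1|2|0|2|2
11) 3|2|0|2|1|0
1|2|2|3|3|3
1|2|2|0|3|0
0|2|1|1|1|1
2|1|2|0|2|2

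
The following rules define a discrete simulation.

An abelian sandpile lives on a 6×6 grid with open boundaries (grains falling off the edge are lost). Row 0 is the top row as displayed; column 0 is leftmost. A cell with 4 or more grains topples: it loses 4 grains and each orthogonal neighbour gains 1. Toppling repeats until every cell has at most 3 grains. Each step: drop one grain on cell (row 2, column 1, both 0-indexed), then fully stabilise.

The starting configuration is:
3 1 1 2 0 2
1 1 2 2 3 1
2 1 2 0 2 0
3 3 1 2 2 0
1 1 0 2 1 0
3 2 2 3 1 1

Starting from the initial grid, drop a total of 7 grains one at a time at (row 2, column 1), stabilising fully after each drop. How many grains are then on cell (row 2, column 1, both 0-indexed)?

3

t=0: 3 1 1 2 0 2
1 1 2 2 3 1
2 1 2 0 2 0
3 3 1 2 2 0
1 1 0 2 1 0
3 2 2 3 1 1
t=1: 3 1 1 2 0 2
1 1 2 2 3 1
2 2 2 0 2 0
3 3 1 2 2 0
1 1 0 2 1 0
3 2 2 3 1 1
t=2: 3 1 1 2 0 2
1 1 2 2 3 1
2 3 2 0 2 0
3 3 1 2 2 0
1 1 0 2 1 0
3 2 2 3 1 1
t=3: 3 1 1 2 0 2
2 2 2 2 3 1
0 2 3 0 2 0
1 1 2 2 2 0
2 2 0 2 1 0
3 2 2 3 1 1
t=4: 3 1 1 2 0 2
2 2 2 2 3 1
0 3 3 0 2 0
1 1 2 2 2 0
2 2 0 2 1 0
3 2 2 3 1 1
t=5: 3 1 1 2 0 2
2 3 3 2 3 1
1 1 0 1 2 0
1 2 3 2 2 0
2 2 0 2 1 0
3 2 2 3 1 1
t=6: 3 1 1 2 0 2
2 3 3 2 3 1
1 2 0 1 2 0
1 2 3 2 2 0
2 2 0 2 1 0
3 2 2 3 1 1
t=7: 3 1 1 2 0 2
2 3 3 2 3 1
1 3 0 1 2 0
1 2 3 2 2 0
2 2 0 2 1 0
3 2 2 3 1 1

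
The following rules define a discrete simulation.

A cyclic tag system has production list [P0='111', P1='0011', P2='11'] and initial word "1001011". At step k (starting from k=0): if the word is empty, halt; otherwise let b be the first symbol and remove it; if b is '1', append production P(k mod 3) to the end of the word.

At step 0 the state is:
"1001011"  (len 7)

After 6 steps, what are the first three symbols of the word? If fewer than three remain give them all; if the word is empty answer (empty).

111

0) "1001011"  (len 7)
1) "001011111"  (len 9)
2) "01011111"  (len 8)
3) "1011111"  (len 7)
4) "011111111"  (len 9)
5) "11111111"  (len 8)
6) "111111111"  (len 9)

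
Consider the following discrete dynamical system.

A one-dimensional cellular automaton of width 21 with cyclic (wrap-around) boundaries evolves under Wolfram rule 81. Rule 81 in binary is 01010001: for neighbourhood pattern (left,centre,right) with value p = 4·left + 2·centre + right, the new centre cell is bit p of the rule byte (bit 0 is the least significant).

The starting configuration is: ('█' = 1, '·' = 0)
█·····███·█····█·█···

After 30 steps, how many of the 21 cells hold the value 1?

t=0: █·····███·█····█·█···
t=1: ·████···█··███····██·
t=2: ····███··█···████··██
t=3: ███···██··██····██··█
t=4: ··███··██··████··██··
t=5: █···██··██····██··███
t=6: ███··██··████··██····
t=7: ··██··██····██··████·
t=8: █··██··████··██····██
t=9: ██··██····██··████···
t=10: ·██··████··██····███·
t=11: ··██····██··████···██
t=12: █··████··██····███··█
t=13: ██····██··████···██··
t=14: ·████··██····███··██·
t=15: ····██··████···██··██
t=16: ███··██····███··██··█
t=17: ··██··████···██··██··
t=18: █··██····███··██··███
t=19: ██··████···██··██····
t=20: ·██····███··██··████·
t=21: ··████···██··██····██
t=22: █····███··██··████··█
t=23: ████···██··██····██··
t=24: ···███··██··████··██·
t=25: ██···██··██····██··██
t=26: ·███··██··████··██···
t=27: ···██··██····██··████
t=28: ██··██··████··██····█
t=29: ·██··██····██··████··
t=30: ··██··████··██····███

11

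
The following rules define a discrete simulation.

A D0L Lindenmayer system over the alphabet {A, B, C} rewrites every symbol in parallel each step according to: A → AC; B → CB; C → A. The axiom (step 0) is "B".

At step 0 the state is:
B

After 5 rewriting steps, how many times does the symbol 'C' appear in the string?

0) B
1) CB
2) ACB
3) ACACB
4) ACAACACB
5) ACAACACAACACB

5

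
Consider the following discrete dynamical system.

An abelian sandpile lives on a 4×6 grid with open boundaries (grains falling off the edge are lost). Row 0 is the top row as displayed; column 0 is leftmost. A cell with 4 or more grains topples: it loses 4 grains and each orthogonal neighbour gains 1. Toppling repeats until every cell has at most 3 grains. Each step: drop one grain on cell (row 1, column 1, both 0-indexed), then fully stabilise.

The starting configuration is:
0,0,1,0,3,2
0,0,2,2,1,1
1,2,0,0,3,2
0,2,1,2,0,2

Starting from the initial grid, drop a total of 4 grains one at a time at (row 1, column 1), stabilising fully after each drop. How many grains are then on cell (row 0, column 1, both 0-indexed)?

0) 0,0,1,0,3,2
0,0,2,2,1,1
1,2,0,0,3,2
0,2,1,2,0,2
1) 0,0,1,0,3,2
0,1,2,2,1,1
1,2,0,0,3,2
0,2,1,2,0,2
2) 0,0,1,0,3,2
0,2,2,2,1,1
1,2,0,0,3,2
0,2,1,2,0,2
3) 0,0,1,0,3,2
0,3,2,2,1,1
1,2,0,0,3,2
0,2,1,2,0,2
4) 0,1,1,0,3,2
1,0,3,2,1,1
1,3,0,0,3,2
0,2,1,2,0,2

1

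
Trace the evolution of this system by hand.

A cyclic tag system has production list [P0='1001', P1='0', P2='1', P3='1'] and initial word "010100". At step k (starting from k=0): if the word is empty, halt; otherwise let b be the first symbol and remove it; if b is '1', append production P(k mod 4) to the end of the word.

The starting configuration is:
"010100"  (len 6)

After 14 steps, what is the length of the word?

k=0  "010100"  (len 6)
k=1  "10100"  (len 5)
k=2  "01000"  (len 5)
k=3  "1000"  (len 4)
k=4  "0001"  (len 4)
k=5  "001"  (len 3)
k=6  "01"  (len 2)
k=7  "1"  (len 1)
k=8  "1"  (len 1)
k=9  "1001"  (len 4)
k=10  "0010"  (len 4)
k=11  "010"  (len 3)
k=12  "10"  (len 2)
k=13  "01001"  (len 5)
k=14  "1001"  (len 4)

4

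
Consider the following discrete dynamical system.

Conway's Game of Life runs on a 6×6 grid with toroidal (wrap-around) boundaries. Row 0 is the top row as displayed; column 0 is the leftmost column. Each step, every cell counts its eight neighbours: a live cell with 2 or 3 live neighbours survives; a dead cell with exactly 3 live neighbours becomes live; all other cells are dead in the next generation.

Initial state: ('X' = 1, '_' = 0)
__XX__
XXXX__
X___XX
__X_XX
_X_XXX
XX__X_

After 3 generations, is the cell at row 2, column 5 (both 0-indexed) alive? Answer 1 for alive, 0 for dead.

k=0  __XX__
XXXX__
X___XX
__X_XX
_X_XXX
XX__X_
k=1  ____XX
X_____
______
_XX___
_X____
XX____
k=2  _X___X
_____X
_X____
_XX___
______
XX___X
k=3  _X__XX
______
XXX___
_XX___
__X___
_X___X

0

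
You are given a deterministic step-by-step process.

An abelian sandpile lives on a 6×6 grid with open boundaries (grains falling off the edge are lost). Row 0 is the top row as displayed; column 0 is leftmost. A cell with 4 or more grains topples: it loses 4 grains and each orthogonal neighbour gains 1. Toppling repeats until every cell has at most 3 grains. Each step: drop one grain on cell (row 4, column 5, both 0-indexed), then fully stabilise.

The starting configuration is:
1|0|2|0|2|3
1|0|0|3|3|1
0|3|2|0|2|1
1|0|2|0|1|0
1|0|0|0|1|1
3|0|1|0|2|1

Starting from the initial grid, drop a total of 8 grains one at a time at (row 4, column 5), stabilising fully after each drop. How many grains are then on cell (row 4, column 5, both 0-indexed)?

k=0  1|0|2|0|2|3
1|0|0|3|3|1
0|3|2|0|2|1
1|0|2|0|1|0
1|0|0|0|1|1
3|0|1|0|2|1
k=1  1|0|2|0|2|3
1|0|0|3|3|1
0|3|2|0|2|1
1|0|2|0|1|0
1|0|0|0|1|2
3|0|1|0|2|1
k=2  1|0|2|0|2|3
1|0|0|3|3|1
0|3|2|0|2|1
1|0|2|0|1|0
1|0|0|0|1|3
3|0|1|0|2|1
k=3  1|0|2|0|2|3
1|0|0|3|3|1
0|3|2|0|2|1
1|0|2|0|1|1
1|0|0|0|2|0
3|0|1|0|2|2
k=4  1|0|2|0|2|3
1|0|0|3|3|1
0|3|2|0|2|1
1|0|2|0|1|1
1|0|0|0|2|1
3|0|1|0|2|2
k=5  1|0|2|0|2|3
1|0|0|3|3|1
0|3|2|0|2|1
1|0|2|0|1|1
1|0|0|0|2|2
3|0|1|0|2|2
k=6  1|0|2|0|2|3
1|0|0|3|3|1
0|3|2|0|2|1
1|0|2|0|1|1
1|0|0|0|2|3
3|0|1|0|2|2
k=7  1|0|2|0|2|3
1|0|0|3|3|1
0|3|2|0|2|1
1|0|2|0|1|2
1|0|0|0|3|0
3|0|1|0|2|3
k=8  1|0|2|0|2|3
1|0|0|3|3|1
0|3|2|0|2|1
1|0|2|0|1|2
1|0|0|0|3|1
3|0|1|0|2|3

1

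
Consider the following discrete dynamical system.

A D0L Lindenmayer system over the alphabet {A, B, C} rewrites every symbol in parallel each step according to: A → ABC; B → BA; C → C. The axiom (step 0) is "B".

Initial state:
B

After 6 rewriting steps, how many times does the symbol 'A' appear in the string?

32

gen 0: B
gen 1: BA
gen 2: BAABC
gen 3: BAABCABCBAC
gen 4: BAABCABCBACABCBACBAABCC
gen 5: BAABCABCBACABCBACBAABCCABCBACBAABCCBAABCABCBACC
gen 6: BAABCABCBACABCBACBAABCCABCBACBAABCCBAABCABCBACCABCBACBAABCCBAABCABCBACCBAABCABCBACABCBACBAABCCC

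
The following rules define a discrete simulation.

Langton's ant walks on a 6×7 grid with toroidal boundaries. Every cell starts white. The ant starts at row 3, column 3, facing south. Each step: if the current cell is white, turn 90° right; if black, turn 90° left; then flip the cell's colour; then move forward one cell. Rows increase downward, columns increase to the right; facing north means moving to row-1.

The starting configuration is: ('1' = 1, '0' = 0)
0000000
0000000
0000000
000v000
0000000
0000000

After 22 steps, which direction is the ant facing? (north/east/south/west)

south

t=0: 0000000
0000000
0000000
000v000
0000000
0000000
t=1: 0000000
0000000
0000000
00<1000
0000000
0000000
t=2: 0000000
0000000
00^0000
0011000
0000000
0000000
t=3: 0000000
0000000
001>000
0011000
0000000
0000000
t=4: 0000000
0000000
0011000
001v000
0000000
0000000
t=5: 0000000
0000000
0011000
0010>00
0000000
0000000
t=6: 0000000
0000000
0011000
0010100
0000v00
0000000
t=7: 0000000
0000000
0011000
0010100
000<100
0000000
t=8: 0000000
0000000
0011000
001^100
0001100
0000000
t=9: 0000000
0000000
0011000
0011>00
0001100
0000000
t=10: 0000000
0000000
0011^00
0011000
0001100
0000000
t=11: 0000000
0000000
00111>0
0011000
0001100
0000000
t=12: 0000000
0000000
0011110
00110v0
0001100
0000000
t=13: 0000000
0000000
0011110
0011<10
0001100
0000000
t=14: 0000000
0000000
0011^10
0011110
0001100
0000000
t=15: 0000000
0000000
001<010
0011110
0001100
0000000
t=16: 0000000
0000000
0010010
001v110
0001100
0000000
t=17: 0000000
0000000
0010010
0010>10
0001100
0000000
t=18: 0000000
0000000
0010^10
0010010
0001100
0000000
t=19: 0000000
0000000
00101>0
0010010
0001100
0000000
t=20: 0000000
00000^0
0010100
0010010
0001100
0000000
t=21: 0000000
000001>
0010100
0010010
0001100
0000000
t=22: 0000000
0000011
001010v
0010010
0001100
0000000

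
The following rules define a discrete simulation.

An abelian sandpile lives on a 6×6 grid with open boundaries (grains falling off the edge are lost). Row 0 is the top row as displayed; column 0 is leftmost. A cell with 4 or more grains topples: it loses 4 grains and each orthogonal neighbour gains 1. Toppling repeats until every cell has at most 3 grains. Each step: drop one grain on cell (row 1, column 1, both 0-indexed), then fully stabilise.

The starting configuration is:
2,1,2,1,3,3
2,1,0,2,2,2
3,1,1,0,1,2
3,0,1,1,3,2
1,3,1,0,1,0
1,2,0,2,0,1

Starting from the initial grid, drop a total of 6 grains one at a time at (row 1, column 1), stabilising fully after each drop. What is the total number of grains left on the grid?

57

0) 2,1,2,1,3,3
2,1,0,2,2,2
3,1,1,0,1,2
3,0,1,1,3,2
1,3,1,0,1,0
1,2,0,2,0,1
1) 2,1,2,1,3,3
2,2,0,2,2,2
3,1,1,0,1,2
3,0,1,1,3,2
1,3,1,0,1,0
1,2,0,2,0,1
2) 2,1,2,1,3,3
2,3,0,2,2,2
3,1,1,0,1,2
3,0,1,1,3,2
1,3,1,0,1,0
1,2,0,2,0,1
3) 2,2,2,1,3,3
3,0,1,2,2,2
3,2,1,0,1,2
3,0,1,1,3,2
1,3,1,0,1,0
1,2,0,2,0,1
4) 2,2,2,1,3,3
3,1,1,2,2,2
3,2,1,0,1,2
3,0,1,1,3,2
1,3,1,0,1,0
1,2,0,2,0,1
5) 2,2,2,1,3,3
3,2,1,2,2,2
3,2,1,0,1,2
3,0,1,1,3,2
1,3,1,0,1,0
1,2,0,2,0,1
6) 2,2,2,1,3,3
3,3,1,2,2,2
3,2,1,0,1,2
3,0,1,1,3,2
1,3,1,0,1,0
1,2,0,2,0,1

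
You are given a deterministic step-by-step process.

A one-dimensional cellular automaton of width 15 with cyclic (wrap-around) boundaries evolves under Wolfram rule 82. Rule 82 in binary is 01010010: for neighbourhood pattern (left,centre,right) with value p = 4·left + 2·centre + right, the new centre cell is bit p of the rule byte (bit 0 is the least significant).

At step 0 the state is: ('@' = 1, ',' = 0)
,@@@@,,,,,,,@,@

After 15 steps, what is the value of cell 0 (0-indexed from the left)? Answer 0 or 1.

0

k=0  ,@@@@,,,,,,,@,@
k=1  ,,,,@@,,,,,@,,,
k=2  ,,,@,@@,,,@,@,,
k=3  ,,@,,,@@,@,,,@,
k=4  ,@,@,@,@,,@,@,@
k=5  ,,,,,,,,@@,,,,,
k=6  ,,,,,,,@,@@,,,,
k=7  ,,,,,,@,,,@@,,,
k=8  ,,,,,@,@,@,@@,,
k=9  ,,,,@,,,,,,,@@,
k=10  ,,,@,@,,,,,@,@@
k=11  @,@,,,@,,,@,,,@
k=12  @,,@,@,@,@,@,@,
k=13  ,@@,,,,,,,,,,,,
k=14  @,@@,,,,,,,,,,,
k=15  ,,,@@,,,,,,,,,@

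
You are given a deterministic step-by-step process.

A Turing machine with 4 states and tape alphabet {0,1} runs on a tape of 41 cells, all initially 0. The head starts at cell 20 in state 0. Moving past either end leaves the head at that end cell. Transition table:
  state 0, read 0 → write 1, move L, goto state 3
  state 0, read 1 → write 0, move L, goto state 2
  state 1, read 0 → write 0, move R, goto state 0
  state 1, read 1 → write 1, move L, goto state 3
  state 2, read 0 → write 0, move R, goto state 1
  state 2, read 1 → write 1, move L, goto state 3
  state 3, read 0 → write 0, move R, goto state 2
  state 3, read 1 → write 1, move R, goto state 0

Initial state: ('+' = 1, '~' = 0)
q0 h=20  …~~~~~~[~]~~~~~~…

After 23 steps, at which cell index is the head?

19

t=0: q0 h=20  …~~~~~~[~]~~~~~~…
t=1: q3 h=19  …~~~~~~[~]+~~~~~…
t=2: q2 h=20  …~~~~~~[+]~~~~~~…
t=3: q3 h=19  …~~~~~~[~]+~~~~~…
t=4: q2 h=20  …~~~~~~[+]~~~~~~…
t=5: q3 h=19  …~~~~~~[~]+~~~~~…
t=6: q2 h=20  …~~~~~~[+]~~~~~~…
t=7: q3 h=19  …~~~~~~[~]+~~~~~…
t=8: q2 h=20  …~~~~~~[+]~~~~~~…
t=9: q3 h=19  …~~~~~~[~]+~~~~~…
t=10: q2 h=20  …~~~~~~[+]~~~~~~…
t=11: q3 h=19  …~~~~~~[~]+~~~~~…
t=12: q2 h=20  …~~~~~~[+]~~~~~~…
t=13: q3 h=19  …~~~~~~[~]+~~~~~…
t=14: q2 h=20  …~~~~~~[+]~~~~~~…
t=15: q3 h=19  …~~~~~~[~]+~~~~~…
t=16: q2 h=20  …~~~~~~[+]~~~~~~…
t=17: q3 h=19  …~~~~~~[~]+~~~~~…
t=18: q2 h=20  …~~~~~~[+]~~~~~~…
t=19: q3 h=19  …~~~~~~[~]+~~~~~…
t=20: q2 h=20  …~~~~~~[+]~~~~~~…
t=21: q3 h=19  …~~~~~~[~]+~~~~~…
t=22: q2 h=20  …~~~~~~[+]~~~~~~…
t=23: q3 h=19  …~~~~~~[~]+~~~~~…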